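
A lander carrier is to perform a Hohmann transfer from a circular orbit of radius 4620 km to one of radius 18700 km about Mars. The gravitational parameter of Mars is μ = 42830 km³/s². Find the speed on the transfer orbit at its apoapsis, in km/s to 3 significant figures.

Transfer-ellipse semi-major axis a_t = (r₁ + r₂)/2 = (4620 + 18700)/2 = 11660 km.
The apoapsis of the transfer ellipse is at r = 18700 km.
Vis-viva: v = √[μ(2/r − 1/a_t)] = √[42830 × (2/18700 − 1/11660)] = 0.9526 km/s.

v = 0.953 km/s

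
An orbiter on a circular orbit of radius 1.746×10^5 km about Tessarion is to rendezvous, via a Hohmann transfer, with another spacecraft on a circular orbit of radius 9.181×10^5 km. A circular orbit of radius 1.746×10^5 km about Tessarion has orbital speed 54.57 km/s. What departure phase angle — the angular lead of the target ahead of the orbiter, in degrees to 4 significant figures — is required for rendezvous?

φ = 97.37°

From the circular-orbit relation v² = μ/r at r = 1.746×10^5 km: μ = v²r = (54.57)² × 1.746×10^5 = 5.19939×10^8 km³/s².
Transfer-ellipse semi-major axis a_t = (r₁ + r₂)/2 = (1.746×10^5 + 9.181×10^5)/2 = 5.4635×10^5 km.
Transfer time t = π√(a_t³/μ) = 55640 s.
Target angular speed ω₂ = √(μ/r₂³) = 2.592×10^-5 rad/s.
Angle swept by the target during transfer: ω₂·t = 1.4422 rad = 82.63°.
The orbiter traverses 180° on the transfer ellipse, so the target must lead by 180° − 82.63° = 97.37°.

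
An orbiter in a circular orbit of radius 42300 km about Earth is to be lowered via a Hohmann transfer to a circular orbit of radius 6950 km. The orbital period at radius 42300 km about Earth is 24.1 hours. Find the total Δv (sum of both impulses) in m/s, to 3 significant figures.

Δv = 3780 m/s

From Kepler's third law T² = 4π²r³/μ at r = 42300 km, T = 24.1 hours = 24.1 × 3600 s = 86760 s: μ = 4π²r³/T² = 3.96955×10^5 km³/s².
Transfer-ellipse semi-major axis a_t = (r₁ + r₂)/2 = (42300 + 6950)/2 = 24625 km.
Circular speed at r₁: v₁ = √(μ/r₁) = √(3.96955×10^5/42300) = 3.063 km/s.
On the transfer ellipse at r₁, vis-viva gives v_a = √[μ(2/r₁ − 1/a_t)] = 1.627 km/s.
First burn Δv₁ = |v_a − v₁| = 1.436 km/s.
At r₂, v₂ = √(μ/r₂) = 7.5575 km/s.
Transfer-orbit speed at r₂: v_p = √[μ(2/r₂ − 1/a_t)] = 9.9051 km/s.
Second burn Δv₂ = |v₂ − v_p| = 2.348 km/s.
Total Δv = Δv₁ + Δv₂ = 3.784 km/s.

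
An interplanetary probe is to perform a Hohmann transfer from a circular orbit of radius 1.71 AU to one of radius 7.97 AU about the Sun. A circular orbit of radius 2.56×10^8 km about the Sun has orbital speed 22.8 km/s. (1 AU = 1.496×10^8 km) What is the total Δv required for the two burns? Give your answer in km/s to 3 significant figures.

From the circular-orbit relation v² = μ/r at r = 2.56×10^8 km: μ = v²r = (22.8)² × 2.56×10^8 = 1.33079×10^11 km³/s².
In km: r₁ = 1.71 × 1.496×10^8 = 2.55816×10^8 km; r₂ = 7.97 × 1.496×10^8 = 1.192312×10^9 km.
The Hohmann ellipse has a_t = (r₁ + r₂)/2 = 7.24064×10^8 km.
Circular speed at r₁: v₁ = √(μ/r₁) = √(1.33079×10^11/2.55816×10^8) = 22.8082 km/s.
On the transfer ellipse at r₁, vis-viva gives v_p = √[μ(2/r₁ − 1/a_t)] = 29.2683 km/s.
First burn Δv₁ = |v_p − v₁| = 6.4601 km/s.
At r₂, v₂ = √(μ/r₂) = 10.56477 km/s.
Transfer-orbit speed at r₂: v_a = √[μ(2/r₂ − 1/a_t)] = 6.279647 km/s.
Second burn Δv₂ = |v₂ − v_a| = 4.2851 km/s.
Total Δv = Δv₁ + Δv₂ = 10.75 km/s.

Δv = 10.7 km/s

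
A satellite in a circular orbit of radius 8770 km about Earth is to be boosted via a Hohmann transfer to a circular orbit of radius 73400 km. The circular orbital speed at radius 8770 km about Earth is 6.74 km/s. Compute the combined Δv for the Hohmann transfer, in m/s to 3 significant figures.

Δv = 3520 m/s

From the circular-orbit relation v² = μ/r at r = 8770 km: μ = v²r = (6.74)² × 8770 = 3.98400×10^5 km³/s².
Semi-major axis of the transfer orbit: a_t = (8770 + 73400)/2 = 41085 km.
Circular speed at r₁: v₁ = √(μ/r₁) = √(3.98400×10^5/8770) = 6.740 km/s.
On the transfer ellipse at r₁, vis-viva equation gives v_p = √[μ(2/r₁ − 1/a_t)] = 9.009 km/s.
First burn Δv₁ = |v_p − v₁| = 2.269 km/s.
Circular speed at r₂: v₂ = √(μ/r₂) = 2.3298 km/s.
Transfer-orbit speed at r₂: v_a = √[μ(2/r₂ − 1/a_t)] = 1.0764 km/s.
Second burn Δv₂ = |v₂ − v_a| = 1.253 km/s.
Total Δv = Δv₁ + Δv₂ = 3.522 km/s.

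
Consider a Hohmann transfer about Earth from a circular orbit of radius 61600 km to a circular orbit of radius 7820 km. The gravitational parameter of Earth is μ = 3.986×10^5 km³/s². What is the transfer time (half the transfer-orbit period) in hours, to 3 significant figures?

Semi-major axis of the transfer orbit: a_t = (61600 + 7820)/2 = 34710 km.
By Kepler's third law the transfer-orbit period is T = 2π√(a_t³/μ), so t = T/2 = 32180 s.
Converting: 32180 s ÷ 3600 s/hour = 8.94 hours.

t = 8.94 hours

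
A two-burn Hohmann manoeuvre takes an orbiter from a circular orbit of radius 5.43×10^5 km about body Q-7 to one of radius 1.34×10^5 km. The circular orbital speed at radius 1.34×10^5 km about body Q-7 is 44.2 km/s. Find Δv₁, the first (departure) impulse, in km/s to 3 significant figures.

Δv₁ = 8.14 km/s

From the circular-orbit relation v² = μ/r at r = 1.34×10^5 km: μ = v²r = (44.2)² × 1.34×10^5 = 2.61788×10^8 km³/s².
Semi-major axis of the transfer orbit: a_t = (5.430×10^5 + 1.340×10^5)/2 = 3.385×10^5 km.
On the circular orbit at r = 5.430×10^5 km, v_c = √(μ/r) = 21.957 km/s.
Transfer-orbit speed at the same r (vis-viva, a = a_t): v_t = √[μ(2/r − 1/a_t)] = 13.815 km/s.
Δv₁ = |v_t − v_c| = |13.815 − 21.957| = 8.142 km/s.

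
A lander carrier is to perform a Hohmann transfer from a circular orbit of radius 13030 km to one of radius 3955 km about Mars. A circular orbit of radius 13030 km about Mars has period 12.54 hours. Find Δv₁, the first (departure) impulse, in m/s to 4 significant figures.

From Kepler's third law T² = 4π²r³/μ at r = 13030 km, T = 12.54 hours = 12.54 × 3600 s = 45144 s: μ = 4π²r³/T² = 42854.2 km³/s².
Semi-major axis of the transfer orbit: a_t = (13030 + 3955)/2 = 8492.5 km.
Circular speed at r = 13030 km: v_c = √(μ/r) = 1.8135 km/s.
Transfer-orbit speed at the same r (vis-viva, a = a_t): v_t = √[μ(2/r − 1/a_t)] = 1.2376 km/s.
Δv₁ = |v_t − v_c| = |1.2376 − 1.8135| = 0.5759 km/s.

Δv₁ = 575.9 m/s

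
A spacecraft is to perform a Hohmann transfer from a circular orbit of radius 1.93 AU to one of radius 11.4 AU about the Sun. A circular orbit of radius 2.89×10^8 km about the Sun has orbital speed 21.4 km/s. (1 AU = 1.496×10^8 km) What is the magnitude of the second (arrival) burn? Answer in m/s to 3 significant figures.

Δv₂ = 4070 m/s

From the circular-orbit relation v² = μ/r at r = 2.89×10^8 km: μ = v²r = (21.4)² × 2.89×10^8 = 1.32350×10^11 km³/s².
In km: r₁ = 1.93 × 1.496×10^8 = 2.88728×10^8 km; r₂ = 11.4 × 1.496×10^8 = 1.70544×10^9 km.
Semi-major axis of the transfer orbit: a_t = (2.88728×10^8 + 1.70544×10^9)/2 = 9.97084×10^8 km.
On the circular orbit at r = 1.70544×10^9 km, v_c = √(μ/r) = 8.809 km/s.
Vis-viva on the transfer ellipse at r = 1.70544×10^9 km gives v_t = √[μ(2/r − 1/a_t)] = 4.740 km/s.
Δv₂ = |v_t − v_c| = |4.740 − 8.809| = 4.069 km/s.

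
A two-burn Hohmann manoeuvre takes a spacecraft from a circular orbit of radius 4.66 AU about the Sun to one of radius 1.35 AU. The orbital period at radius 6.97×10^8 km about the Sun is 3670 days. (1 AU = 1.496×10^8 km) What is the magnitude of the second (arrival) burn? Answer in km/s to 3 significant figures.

Δv₂ = 6.29 km/s

From Kepler's third law T² = 4π²r³/μ at r = 6.97×10^8 km, T = 3670 days = 3670 × 86400 s = 3.17088×10^8 s: μ = 4π²r³/T² = 1.32953×10^11 km³/s².
In km: r₁ = 4.66 × 1.496×10^8 = 6.97136×10^8 km; r₂ = 1.35 × 1.496×10^8 = 2.0196×10^8 km.
Transfer-ellipse semi-major axis a_t = (r₁ + r₂)/2 = (6.97136×10^8 + 2.0196×10^8)/2 = 4.49548×10^8 km.
Circular speed at r = 2.0196×10^8 km: v_c = √(μ/r) = 25.6576 km/s.
Transfer-orbit speed at the same r (vis-viva, a = a_t): v_t = √[μ(2/r − 1/a_t)] = 31.9512 km/s.
Δv₂ = |v_t − v_c| = |31.9512 − 25.6576| = 6.294 km/s.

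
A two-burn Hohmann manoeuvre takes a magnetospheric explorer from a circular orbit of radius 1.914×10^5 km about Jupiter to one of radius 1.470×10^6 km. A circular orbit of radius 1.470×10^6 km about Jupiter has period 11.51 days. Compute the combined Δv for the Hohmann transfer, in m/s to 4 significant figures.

From Kepler's third law T² = 4π²r³/μ at r = 1.470×10^6 km, T = 11.51 days = 11.51 × 86400 s = 9.94464×10^5 s: μ = 4π²r³/T² = 1.26804×10^8 km³/s².
The Hohmann ellipse has a_t = (r₁ + r₂)/2 = 8.307×10^5 km.
Circular speed at r₁: v₁ = √(μ/r₁) = √(1.26804×10^8/1.914×10^5) = 25.739 km/s.
On the transfer ellipse at r₁, v² = μ(2/r − 1/a) gives v_p = √[μ(2/r₁ − 1/a_t)] = 34.240 km/s.
First burn Δv₁ = |v_p − v₁| = 8.501 km/s.
Circular speed at r₂: v₂ = √(μ/r₂) = 9.288 km/s.
Transfer-orbit speed at r₂: v_a = √[μ(2/r₂ − 1/a_t)] = 4.458 km/s.
Second burn Δv₂ = |v₂ − v_a| = 4.830 km/s.
Δv = Δv₁ + Δv₂ = 8.501 + 4.830 = 13.33 km/s.

Δv = 13330 m/s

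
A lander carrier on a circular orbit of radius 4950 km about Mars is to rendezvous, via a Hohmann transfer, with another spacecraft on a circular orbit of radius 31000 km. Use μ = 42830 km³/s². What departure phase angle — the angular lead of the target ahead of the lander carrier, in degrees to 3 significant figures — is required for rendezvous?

φ = 101°

Transfer-ellipse semi-major axis a_t = (r₁ + r₂)/2 = (4950 + 31000)/2 = 17975 km.
Transfer time t = π√(a_t³/μ) = 36580 s.
Target angular speed ω₂ = √(μ/r₂³) = 3.792×10^-5 rad/s.
Angle swept by the target during transfer: ω₂·t = 1.38711 rad = 79.48°.
Arrival is 180° from departure on the ellipse, so φ = 180° − 79.48° = 101°.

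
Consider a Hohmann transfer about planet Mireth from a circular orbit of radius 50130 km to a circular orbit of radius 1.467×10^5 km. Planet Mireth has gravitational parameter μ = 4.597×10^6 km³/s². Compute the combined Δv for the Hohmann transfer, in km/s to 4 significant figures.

Transfer-ellipse semi-major axis a_t = (r₁ + r₂)/2 = (50130 + 1.467×10^5)/2 = 98415 km.
At r₁ the circular-orbit speed is v₁ = √(μ/r₁) = 9.576094 km/s.
Transfer-orbit speed at r₁ (v² = μ(2/r − 1/a)): v_p = √[μ(2/r₁ − 1/a_t)] = 11.69157 km/s.
First burn Δv₁ = |v_p − v₁| = 2.115 km/s.
Circular speed at r₂: v₂ = √(μ/r₂) = 5.598 km/s.
Transfer-orbit speed at r₂: v_a = √[μ(2/r₂ − 1/a_t)] = 3.995 km/s.
Second burn Δv₂ = |v₂ − v_a| = 1.603 km/s.
Total Δv = Δv₁ + Δv₂ = 3.718 km/s.

Δv = 3.718 km/s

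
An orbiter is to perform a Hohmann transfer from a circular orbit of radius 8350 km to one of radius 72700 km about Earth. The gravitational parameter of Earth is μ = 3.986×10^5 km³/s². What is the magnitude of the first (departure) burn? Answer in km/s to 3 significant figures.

Semi-major axis of the transfer orbit: a_t = (8350 + 72700)/2 = 40525 km.
Circular speed at r = 8350 km: v_c = √(μ/r) = 6.909 km/s.
Transfer-orbit speed at the same r (vis-viva, a = a_t): v_t = √[μ(2/r − 1/a_t)] = 9.254 km/s.
Δv₁ = |v_t − v_c| = |9.254 − 6.909| = 2.345 km/s.

Δv₁ = 2.34 km/s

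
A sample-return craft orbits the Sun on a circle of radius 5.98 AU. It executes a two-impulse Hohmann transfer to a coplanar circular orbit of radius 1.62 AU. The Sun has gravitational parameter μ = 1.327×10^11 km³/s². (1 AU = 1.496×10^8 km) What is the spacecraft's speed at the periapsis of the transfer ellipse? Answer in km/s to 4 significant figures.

v = 29.35 km/s

In km: r₁ = 5.98 × 1.496×10^8 = 8.94608×10^8 km; r₂ = 1.62 × 1.496×10^8 = 2.42352×10^8 km.
Transfer-ellipse semi-major axis a_t = (r₁ + r₂)/2 = (8.94608×10^8 + 2.42352×10^8)/2 = 5.6848×10^8 km.
At periapsis, r = 2.42352×10^8 km.
From the vis-viva equation, v = √[μ(2/r − 1/a_t)] = 29.35 km/s.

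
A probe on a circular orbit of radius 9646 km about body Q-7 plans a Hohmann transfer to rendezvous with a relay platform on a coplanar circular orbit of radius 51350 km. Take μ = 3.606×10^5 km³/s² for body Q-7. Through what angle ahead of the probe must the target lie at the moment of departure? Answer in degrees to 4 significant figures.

Transfer-ellipse semi-major axis a_t = (r₁ + r₂)/2 = (9646 + 51350)/2 = 30498 km.
The half-period of the transfer ellipse is t = π√(a_t³/μ) = 27860 s.
The target's mean motion on its circular orbit is ω₂ = √(μ/r₂³) = 5.161×10^-5 rad/s.
Angle swept by the target during transfer: ω₂·t = 1.438 rad = 82.39°.
Arrival is 180° from departure on the ellipse, so φ = 180° − 82.39° = 97.61°.

φ = 97.61°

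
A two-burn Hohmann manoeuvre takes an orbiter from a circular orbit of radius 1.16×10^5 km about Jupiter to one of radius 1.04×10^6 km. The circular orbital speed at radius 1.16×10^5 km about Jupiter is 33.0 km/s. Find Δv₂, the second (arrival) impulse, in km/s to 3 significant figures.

Δv₂ = 6.08 km/s

From the circular-orbit relation v² = μ/r at r = 1.16×10^5 km: μ = v²r = (33.0)² × 1.16×10^5 = 1.26324×10^8 km³/s².
The Hohmann ellipse has a_t = (r₁ + r₂)/2 = 5.780×10^5 km.
On the circular orbit at r = 1.040×10^6 km, v_c = √(μ/r) = 11.021 km/s.
Vis-viva on the transfer ellipse at r = 1.040×10^6 km gives v_t = √[μ(2/r − 1/a_t)] = 4.9373 km/s.
Δv₂ = |v_t − v_c| = |4.9373 − 11.021| = 6.084 km/s.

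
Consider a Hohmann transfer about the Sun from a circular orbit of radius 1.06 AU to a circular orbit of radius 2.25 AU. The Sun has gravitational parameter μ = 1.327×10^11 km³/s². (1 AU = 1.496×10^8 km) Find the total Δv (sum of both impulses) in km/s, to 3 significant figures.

Δv = 8.77 km/s

In km: r₁ = 1.06 × 1.496×10^8 = 1.58576×10^8 km; r₂ = 2.25 × 1.496×10^8 = 3.366×10^8 km.
Semi-major axis of the transfer orbit: a_t = (1.58576×10^8 + 3.366×10^8)/2 = 2.47588×10^8 km.
At r₁ the circular-orbit speed is v₁ = √(μ/r₁) = 28.92789 km/s.
Transfer-orbit speed at r₁ (vis-viva): v_p = √[μ(2/r₁ − 1/a_t)] = 33.72943 km/s.
First burn Δv₁ = |v_p − v₁| = 4.802 km/s.
Circular speed at r₂: v₂ = √(μ/r₂) = 19.855 km/s.
Transfer-orbit speed at r₂: v_a = √[μ(2/r₂ − 1/a_t)] = 15.890 km/s.
Second burn Δv₂ = |v₂ − v_a| = 3.965 km/s.
Total Δv = Δv₁ + Δv₂ = 8.767 km/s.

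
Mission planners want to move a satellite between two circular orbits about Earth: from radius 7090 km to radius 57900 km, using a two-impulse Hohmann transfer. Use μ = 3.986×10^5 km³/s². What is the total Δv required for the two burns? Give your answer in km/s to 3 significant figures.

Semi-major axis of the transfer orbit: a_t = (7090 + 57900)/2 = 32495 km.
At r₁ the circular-orbit speed is v₁ = √(μ/r₁) = 7.4980 km/s.
On the transfer ellipse at r₁, vis-viva equation gives v_p = √[μ(2/r₁ − 1/a_t)] = 10.009 km/s.
First burn Δv₁ = |v_p − v₁| = 2.511 km/s.
At r₂, v₂ = √(μ/r₂) = 2.624 km/s.
Transfer-orbit speed at r₂: v_a = √[μ(2/r₂ − 1/a_t)] = 1.226 km/s.
Second burn Δv₂ = |v₂ − v_a| = 1.398 km/s.
Total Δv = Δv₁ + Δv₂ = 3.909 km/s.

Δv = 3.91 km/s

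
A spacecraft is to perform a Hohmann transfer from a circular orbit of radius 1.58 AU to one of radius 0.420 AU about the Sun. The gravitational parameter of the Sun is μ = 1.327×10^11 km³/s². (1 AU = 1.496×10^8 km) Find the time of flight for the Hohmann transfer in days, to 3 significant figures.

t = 183 days

In km: r₁ = 1.58 × 1.496×10^8 = 2.36368×10^8 km; r₂ = 0.420 × 1.496×10^8 = 6.2832×10^7 km.
Transfer-ellipse semi-major axis a_t = (r₁ + r₂)/2 = (2.36368×10^8 + 6.2832×10^7)/2 = 1.496×10^8 km.
Transfer time t = π√(a_t³/μ) = π√((1.496×10^8)³ / 1.327×10^11) = 1.578×10^7 s.
Converting: 1.578×10^7 s ÷ 86400 s/day = 183 days.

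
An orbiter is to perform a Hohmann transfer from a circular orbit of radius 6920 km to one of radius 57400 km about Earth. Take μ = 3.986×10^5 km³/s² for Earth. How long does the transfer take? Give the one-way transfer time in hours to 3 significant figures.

Transfer-ellipse semi-major axis a_t = (r₁ + r₂)/2 = (6920 + 57400)/2 = 32160 km.
Half the transfer-orbit period gives t = π√(a_t³/μ) = 28700 s.
Converting: 28700 s ÷ 3600 s/hour = 7.97 hours.

t = 7.97 hours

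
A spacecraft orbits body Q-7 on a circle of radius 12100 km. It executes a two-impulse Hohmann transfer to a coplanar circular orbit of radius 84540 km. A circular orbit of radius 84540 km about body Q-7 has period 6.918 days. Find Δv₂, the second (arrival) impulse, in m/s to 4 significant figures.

From Kepler's third law T² = 4π²r³/μ at r = 84540 km, T = 6.918 days = 6.918 × 86400 s = 5.977152×10^5 s: μ = 4π²r³/T² = 66766.4 km³/s².
Transfer-ellipse semi-major axis a_t = (r₁ + r₂)/2 = (12100 + 84540)/2 = 48320 km.
Circular speed at r = 84540 km: v_c = √(μ/r) = 0.8887 km/s.
Vis-viva on the transfer ellipse at r = 84540 km gives v_t = √[μ(2/r − 1/a_t)] = 0.4447 km/s.
Δv₂ = |v_t − v_c| = |0.4447 − 0.8887| = 0.4440 km/s.

Δv₂ = 444.0 m/s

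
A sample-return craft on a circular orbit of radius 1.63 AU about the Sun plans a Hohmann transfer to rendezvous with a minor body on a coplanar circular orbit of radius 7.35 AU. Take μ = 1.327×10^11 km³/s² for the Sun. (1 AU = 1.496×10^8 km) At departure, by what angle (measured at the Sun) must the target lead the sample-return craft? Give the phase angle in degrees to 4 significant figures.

In km: r₁ = 1.63 × 1.496×10^8 = 2.43848×10^8 km; r₂ = 7.35 × 1.496×10^8 = 1.09956×10^9 km.
Transfer-ellipse semi-major axis a_t = (r₁ + r₂)/2 = (2.43848×10^8 + 1.09956×10^9)/2 = 6.71704×10^8 km.
The half-period of the transfer ellipse is t = π√(a_t³/μ) = 1.501×10^8 s.
Target angular speed ω₂ = √(μ/r₂³) = 9.991×10^-9 rad/s.
Angle swept by the target during transfer: ω₂·t = 1.500 rad = 85.94°.
Arrival is 180° from departure on the ellipse, so φ = 180° − 85.94° = 94.06°.

φ = 94.06°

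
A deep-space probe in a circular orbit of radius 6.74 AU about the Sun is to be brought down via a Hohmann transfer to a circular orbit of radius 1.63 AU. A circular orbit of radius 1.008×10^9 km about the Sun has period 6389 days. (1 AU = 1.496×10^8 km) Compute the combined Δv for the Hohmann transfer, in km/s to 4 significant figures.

From Kepler's third law T² = 4π²r³/μ at r = 1.008×10^9 km, T = 6389 days = 6389 × 86400 s = 5.520096×10^8 s: μ = 4π²r³/T² = 1.32693×10^11 km³/s².
In km: r₁ = 6.74 × 1.496×10^8 = 1.008304×10^9 km; r₂ = 1.63 × 1.496×10^8 = 2.43848×10^8 km.
Semi-major axis of the transfer orbit: a_t = (1.008304×10^9 + 2.43848×10^8)/2 = 6.26076×10^8 km.
Circular speed at r₁: v₁ = √(μ/r₁) = √(1.32693×10^11/1.008304×10^9) = 11.4717 km/s.
Transfer-orbit speed at r₁ (vis-viva): v_a = √[μ(2/r₁ − 1/a_t)] = 7.15936 km/s.
First burn Δv₁ = |v_a − v₁| = 4.312 km/s.
Circular speed at r₂: v₂ = √(μ/r₂) = 23.3273 km/s.
Transfer-orbit speed at r₂: v_p = √[μ(2/r₂ − 1/a_t)] = 29.6037 km/s.
Second burn Δv₂ = |v₂ − v_p| = 6.276 km/s.
Total Δv = Δv₁ + Δv₂ = 10.59 km/s.

Δv = 10.59 km/s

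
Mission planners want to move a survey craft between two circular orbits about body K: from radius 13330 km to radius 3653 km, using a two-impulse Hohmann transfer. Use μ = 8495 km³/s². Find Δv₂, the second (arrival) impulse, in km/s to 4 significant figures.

Δv₂ = 0.3857 km/s

Semi-major axis of the transfer orbit: a_t = (13330 + 3653)/2 = 8491.5 km.
On the circular orbit at r = 3653 km, v_c = √(μ/r) = 1.52495 km/s.
Transfer-orbit speed at the same r (vis-viva, a = a_t): v_t = √[μ(2/r − 1/a_t)] = 1.91064 km/s.
Δv₂ = |v_t − v_c| = |1.91064 − 1.52495| = 0.3857 km/s.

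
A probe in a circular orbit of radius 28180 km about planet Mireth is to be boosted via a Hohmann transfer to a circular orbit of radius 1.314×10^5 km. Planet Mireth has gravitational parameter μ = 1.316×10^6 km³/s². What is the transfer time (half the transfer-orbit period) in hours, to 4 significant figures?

t = 17.15 hours

Transfer-ellipse semi-major axis a_t = (r₁ + r₂)/2 = (28180 + 1.314×10^5)/2 = 79790 km.
By Kepler's third law the transfer-orbit period is T = 2π√(a_t³/μ), so t = T/2 = 61723 s.
Converting: 61723 s ÷ 3600 s/hour = 17.15 hours.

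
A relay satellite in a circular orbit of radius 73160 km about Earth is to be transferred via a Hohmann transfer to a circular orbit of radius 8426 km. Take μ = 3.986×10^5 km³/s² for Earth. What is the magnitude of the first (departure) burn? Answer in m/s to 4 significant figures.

The Hohmann ellipse has a_t = (r₁ + r₂)/2 = 40793 km.
Circular speed at r = 73160 km: v_c = √(μ/r) = 2.334 km/s.
Transfer-orbit speed at the same r (vis-viva, a = a_t): v_t = √[μ(2/r − 1/a_t)] = 1.061 km/s.
Δv₁ = |v_t − v_c| = |1.061 − 2.334| = 1.273 km/s.

Δv₁ = 1273 m/s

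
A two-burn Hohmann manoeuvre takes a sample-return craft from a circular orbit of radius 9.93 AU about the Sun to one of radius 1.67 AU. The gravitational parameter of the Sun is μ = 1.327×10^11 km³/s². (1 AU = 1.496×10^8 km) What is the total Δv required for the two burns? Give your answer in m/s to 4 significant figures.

In km: r₁ = 9.93 × 1.496×10^8 = 1.485528×10^9 km; r₂ = 1.67 × 1.496×10^8 = 2.49832×10^8 km.
Semi-major axis of the transfer orbit: a_t = (1.485528×10^9 + 2.49832×10^8)/2 = 8.6768×10^8 km.
Circular speed at r₁: v₁ = √(μ/r₁) = √(1.327×10^11/1.485528×10^9) = 9.4514 km/s.
On the transfer ellipse at r₁, v² = μ(2/r − 1/a) gives v_a = √[μ(2/r₁ − 1/a_t)] = 5.0715 km/s.
First burn Δv₁ = |v_a − v₁| = 4.380 km/s.
Circular speed at r₂: v₂ = √(μ/r₂) = 23.047 km/s.
Transfer-orbit speed at r₂: v_p = √[μ(2/r₂ − 1/a_t)] = 30.156 km/s.
Second burn Δv₂ = |v₂ − v_p| = 7.109 km/s.
Total Δv = Δv₁ + Δv₂ = 11.49 km/s.

Δv = 11490 m/s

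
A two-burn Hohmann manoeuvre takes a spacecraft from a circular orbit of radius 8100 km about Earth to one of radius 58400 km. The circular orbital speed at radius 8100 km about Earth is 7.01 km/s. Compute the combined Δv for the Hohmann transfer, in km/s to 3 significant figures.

From the circular-orbit relation v² = μ/r at r = 8100 km: μ = v²r = (7.01)² × 8100 = 3.98035×10^5 km³/s².
Transfer-ellipse semi-major axis a_t = (r₁ + r₂)/2 = (8100 + 58400)/2 = 33250 km.
At r₁ the circular-orbit speed is v₁ = √(μ/r₁) = 7.010 km/s.
Transfer-orbit speed at r₁ (vis-viva): v_p = √[μ(2/r₁ − 1/a_t)] = 9.290 km/s.
First burn Δv₁ = |v_p − v₁| = 2.280 km/s.
At r₂, v₂ = √(μ/r₂) = 2.611 km/s.
Transfer-orbit speed at r₂: v_a = √[μ(2/r₂ − 1/a_t)] = 1.289 km/s.
Second burn Δv₂ = |v₂ − v_a| = 1.322 km/s.
Δv = Δv₁ + Δv₂ = 2.280 + 1.322 = 3.602 km/s.

Δv = 3.60 km/s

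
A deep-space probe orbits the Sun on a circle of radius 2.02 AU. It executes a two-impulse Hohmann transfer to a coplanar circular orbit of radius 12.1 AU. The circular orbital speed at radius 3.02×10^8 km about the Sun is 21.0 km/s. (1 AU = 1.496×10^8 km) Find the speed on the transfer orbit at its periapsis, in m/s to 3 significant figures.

v = 27500 m/s

From the circular-orbit relation v² = μ/r at r = 3.02×10^8 km: μ = v²r = (21.0)² × 3.02×10^8 = 1.33182×10^11 km³/s².
In km: r₁ = 2.02 × 1.496×10^8 = 3.02192×10^8 km; r₂ = 12.1 × 1.496×10^8 = 1.81016×10^9 km.
Transfer-ellipse semi-major axis a_t = (r₁ + r₂)/2 = (3.02192×10^8 + 1.81016×10^9)/2 = 1.056176×10^9 km.
The periapsis of the transfer ellipse is at r = 3.02192×10^8 km.
Vis-viva: v = √[μ(2/r − 1/a_t)] = √[1.33182×10^11 × (2/3.02192×10^8 − 1/1.056176×10^9)] = 27.48 km/s.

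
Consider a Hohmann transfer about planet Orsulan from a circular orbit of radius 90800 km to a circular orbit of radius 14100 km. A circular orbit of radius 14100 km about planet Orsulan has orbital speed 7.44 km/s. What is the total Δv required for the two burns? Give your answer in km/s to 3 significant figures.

From the circular-orbit relation v² = μ/r at r = 14100 km: μ = v²r = (7.44)² × 14100 = 7.80486×10^5 km³/s².
The Hohmann ellipse has a_t = (r₁ + r₂)/2 = 52450 km.
At r₁ the circular-orbit speed is v₁ = √(μ/r₁) = 2.932 km/s.
Transfer-orbit speed at r₁ (v² = μ(2/r − 1/a)): v_a = √[μ(2/r₁ − 1/a_t)] = 1.520 km/s.
First burn Δv₁ = |v_a − v₁| = 1.412 km/s.
Circular speed at r₂: v₂ = √(μ/r₂) = 7.440 km/s.
Transfer-orbit speed at r₂: v_p = √[μ(2/r₂ − 1/a_t)] = 9.789 km/s.
Second burn Δv₂ = |v₂ − v_p| = 2.349 km/s.
Δv = Δv₁ + Δv₂ = 1.412 + 2.349 = 3.761 km/s.

Δv = 3.76 km/s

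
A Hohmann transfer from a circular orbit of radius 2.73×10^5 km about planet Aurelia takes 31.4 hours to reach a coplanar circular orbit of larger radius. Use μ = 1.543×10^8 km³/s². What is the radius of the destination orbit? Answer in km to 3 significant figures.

Transfer time t = 31.4 hours = 1.1304×10^5 s, and t = π√(a_t³/μ).
So a_t = (μ t²/π²)^(1/3) = (1.543×10^8 × (1.1304×10^5)² / π²)^(1/3) = 5.8458×10^5 km.
Since a_t = (r₁ + r₂)/2, r₂ = 2a_t − r₁ = 2×5.8458×10^5 − 2.730×10^5 = 8.9616×10^5 km.

r₂ = 8.96×10^5 km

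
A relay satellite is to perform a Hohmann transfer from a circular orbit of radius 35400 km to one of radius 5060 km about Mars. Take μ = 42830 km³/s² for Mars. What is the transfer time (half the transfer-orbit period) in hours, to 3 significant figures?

t = 12.1 hours

Transfer-ellipse semi-major axis a_t = (r₁ + r₂)/2 = (35400 + 5060)/2 = 20230 km.
By Kepler's third law the transfer-orbit period is T = 2π√(a_t³/μ), so t = T/2 = 43680 s.
Converting: 43680 s ÷ 3600 s/hour = 12.1 hours.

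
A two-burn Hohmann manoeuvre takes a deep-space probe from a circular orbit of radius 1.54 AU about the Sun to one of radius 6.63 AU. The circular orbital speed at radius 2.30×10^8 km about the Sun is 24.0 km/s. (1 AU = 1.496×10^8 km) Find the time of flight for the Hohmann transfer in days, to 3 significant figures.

t = 1510 days

From the circular-orbit relation v² = μ/r at r = 2.30×10^8 km: μ = v²r = (24.0)² × 2.30×10^8 = 1.32480×10^11 km³/s².
In km: r₁ = 1.54 × 1.496×10^8 = 2.30384×10^8 km; r₂ = 6.63 × 1.496×10^8 = 9.91848×10^8 km.
Semi-major axis of the transfer orbit: a_t = (2.30384×10^8 + 9.91848×10^8)/2 = 6.11116×10^8 km.
Half the transfer-orbit period gives t = π√(a_t³/μ) = 1.304×10^8 s.
Converting: 1.304×10^8 s ÷ 86400 s/day = 1510 days.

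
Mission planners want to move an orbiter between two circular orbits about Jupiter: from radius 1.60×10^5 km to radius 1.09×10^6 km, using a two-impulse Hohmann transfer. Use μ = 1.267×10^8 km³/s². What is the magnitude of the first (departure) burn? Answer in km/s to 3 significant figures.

Transfer-ellipse semi-major axis a_t = (r₁ + r₂)/2 = (1.600×10^5 + 1.090×10^6)/2 = 6.250×10^5 km.
On the circular orbit at r = 1.600×10^5 km, v_c = √(μ/r) = 28.140 km/s.
Transfer-orbit speed at the same r (vis-viva, a = a_t): v_t = √[μ(2/r − 1/a_t)] = 37.162 km/s.
Δv₁ = |v_t − v_c| = |37.162 − 28.140| = 9.022 km/s.

Δv₁ = 9.02 km/s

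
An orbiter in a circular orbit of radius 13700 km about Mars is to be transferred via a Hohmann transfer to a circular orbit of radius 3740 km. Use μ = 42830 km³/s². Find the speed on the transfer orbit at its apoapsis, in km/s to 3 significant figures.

Semi-major axis of the transfer orbit: a_t = (13700 + 3740)/2 = 8720 km.
At apoapsis, r = 13700 km.
Vis-viva: v = √[μ(2/r − 1/a_t)] = √[42830 × (2/13700 − 1/8720)] = 1.158 km/s.

v = 1.16 km/s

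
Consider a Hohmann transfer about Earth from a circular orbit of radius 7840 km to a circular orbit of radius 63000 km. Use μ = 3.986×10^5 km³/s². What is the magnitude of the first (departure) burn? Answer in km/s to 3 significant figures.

The Hohmann ellipse has a_t = (r₁ + r₂)/2 = 35420 km.
Circular speed at r = 7840 km: v_c = √(μ/r) = 7.130 km/s.
Transfer-orbit speed at the same r (vis-viva, a = a_t): v_t = √[μ(2/r − 1/a_t)] = 9.509 km/s.
Δv₁ = |v_t − v_c| = |9.509 − 7.130| = 2.379 km/s.

Δv₁ = 2.38 km/s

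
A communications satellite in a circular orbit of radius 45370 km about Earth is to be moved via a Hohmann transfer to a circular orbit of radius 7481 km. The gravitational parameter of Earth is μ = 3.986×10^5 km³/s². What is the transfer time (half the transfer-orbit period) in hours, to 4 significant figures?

t = 5.938 hours

Semi-major axis of the transfer orbit: a_t = (45370 + 7481)/2 = 26425.5 km.
By Kepler's third law the transfer-orbit period is T = 2π√(a_t³/μ), so t = T/2 = 21375.5 s.
Converting: 21375.5 s ÷ 3600 s/hour = 5.938 hours.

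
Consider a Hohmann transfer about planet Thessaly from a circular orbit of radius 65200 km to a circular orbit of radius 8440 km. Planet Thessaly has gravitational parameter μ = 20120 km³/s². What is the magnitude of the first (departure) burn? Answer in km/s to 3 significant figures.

Transfer-ellipse semi-major axis a_t = (r₁ + r₂)/2 = (65200 + 8440)/2 = 36820 km.
Circular speed at r = 65200 km: v_c = √(μ/r) = 0.5555 km/s.
Vis-viva on the transfer ellipse at r = 65200 km gives v_t = √[μ(2/r − 1/a_t)] = 0.2660 km/s.
Δv₁ = |v_t − v_c| = |0.2660 − 0.5555| = 0.2895 km/s.

Δv₁ = 0.290 km/s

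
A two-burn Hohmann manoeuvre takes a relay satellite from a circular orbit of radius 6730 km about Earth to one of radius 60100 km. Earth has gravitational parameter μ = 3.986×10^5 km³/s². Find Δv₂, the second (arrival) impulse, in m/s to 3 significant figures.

Semi-major axis of the transfer orbit: a_t = (6730 + 60100)/2 = 33415 km.
On the circular orbit at r = 60100 km, v_c = √(μ/r) = 2.57532 km/s.
Transfer-orbit speed at the same r (vis-viva, a = a_t): v_t = √[μ(2/r − 1/a_t)] = 1.15576 km/s.
Δv₂ = |v_t − v_c| = |1.15576 − 2.57532| = 1.420 km/s.

Δv₂ = 1420 m/s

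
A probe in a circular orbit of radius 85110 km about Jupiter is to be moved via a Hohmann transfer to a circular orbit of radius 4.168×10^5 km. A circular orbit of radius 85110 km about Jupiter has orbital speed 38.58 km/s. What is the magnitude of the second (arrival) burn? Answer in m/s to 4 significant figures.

Δv₂ = 7281 m/s

From the circular-orbit relation v² = μ/r at r = 85110 km: μ = v²r = (38.58)² × 85110 = 1.26679×10^8 km³/s².
The Hohmann ellipse has a_t = (r₁ + r₂)/2 = 2.50955×10^5 km.
Circular speed at r = 4.168×10^5 km: v_c = √(μ/r) = 17.434 km/s.
Vis-viva on the transfer ellipse at r = 4.168×10^5 km gives v_t = √[μ(2/r − 1/a_t)] = 10.153 km/s.
Δv₂ = |v_t − v_c| = |10.153 − 17.434| = 7.281 km/s.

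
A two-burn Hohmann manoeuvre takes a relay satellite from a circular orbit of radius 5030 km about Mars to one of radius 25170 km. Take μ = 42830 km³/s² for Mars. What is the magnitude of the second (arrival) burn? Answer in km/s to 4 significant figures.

Δv₂ = 0.5516 km/s

Transfer-ellipse semi-major axis a_t = (r₁ + r₂)/2 = (5030 + 25170)/2 = 15100 km.
On the circular orbit at r = 25170 km, v_c = √(μ/r) = 1.3045 km/s.
Vis-viva on the transfer ellipse at r = 25170 km gives v_t = √[μ(2/r − 1/a_t)] = 0.75288 km/s.
Δv₂ = |v_t − v_c| = |0.75288 − 1.3045| = 0.5516 km/s.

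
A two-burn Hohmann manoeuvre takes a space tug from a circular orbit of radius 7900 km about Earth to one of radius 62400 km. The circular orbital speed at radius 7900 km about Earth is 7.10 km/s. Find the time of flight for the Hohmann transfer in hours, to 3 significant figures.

t = 9.11 hours

From the circular-orbit relation v² = μ/r at r = 7900 km: μ = v²r = (7.10)² × 7900 = 3.98239×10^5 km³/s².
The Hohmann ellipse has a_t = (r₁ + r₂)/2 = 35150 km.
By Kepler's third law the transfer-orbit period is T = 2π√(a_t³/μ), so t = T/2 = 32810 s.
Converting: 32810 s ÷ 3600 s/hour = 9.11 hours.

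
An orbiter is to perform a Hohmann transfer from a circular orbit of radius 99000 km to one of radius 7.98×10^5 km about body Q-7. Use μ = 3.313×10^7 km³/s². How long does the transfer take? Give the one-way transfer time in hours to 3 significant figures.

t = 45.5 hours

Transfer-ellipse semi-major axis a_t = (r₁ + r₂)/2 = (99000 + 7.980×10^5)/2 = 4.485×10^5 km.
Half the transfer-orbit period gives t = π√(a_t³/μ) = 1.639×10^5 s.
Converting: 1.639×10^5 s ÷ 3600 s/hour = 45.5 hours.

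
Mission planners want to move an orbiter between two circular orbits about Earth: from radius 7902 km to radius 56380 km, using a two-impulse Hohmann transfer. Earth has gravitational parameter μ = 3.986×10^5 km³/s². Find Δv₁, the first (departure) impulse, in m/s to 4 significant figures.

Transfer-ellipse semi-major axis a_t = (r₁ + r₂)/2 = (7902 + 56380)/2 = 32141 km.
Circular speed at r = 7902 km: v_c = √(μ/r) = 7.1023 km/s.
Vis-viva on the transfer ellipse at r = 7902 km gives v_t = √[μ(2/r − 1/a_t)] = 9.4066 km/s.
Δv₁ = |v_t − v_c| = |9.4066 − 7.1023| = 2.304 km/s.

Δv₁ = 2304 m/s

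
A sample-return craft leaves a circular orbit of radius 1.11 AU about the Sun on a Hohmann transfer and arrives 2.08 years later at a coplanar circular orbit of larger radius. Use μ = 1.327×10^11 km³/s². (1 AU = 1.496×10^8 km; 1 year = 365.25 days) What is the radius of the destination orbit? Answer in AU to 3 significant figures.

In km: r₁ = 1.11 × 1.496×10^8 = 1.66056×10^8 km.
Transfer time t = 2.08 years × 365.25 × 86400 s = 6.5639808×10^7 s, and t = π√(a_t³/μ).
So a_t = (μ t²/π²)^(1/3) = (1.327×10^11 × (6.5639808×10^7)² / π²)^(1/3) = 3.8693×10^8 km.
Since a_t = (r₁ + r₂)/2, r₂ = 2a_t − r₁ = 2×3.8693×10^8 − 1.66056×10^8 = 6.07804×10^8 km.
In AU: r₂ = 6.07804×10^8 / 1.496×10^8 = 4.06 AU.

r₂ = 4.06 AU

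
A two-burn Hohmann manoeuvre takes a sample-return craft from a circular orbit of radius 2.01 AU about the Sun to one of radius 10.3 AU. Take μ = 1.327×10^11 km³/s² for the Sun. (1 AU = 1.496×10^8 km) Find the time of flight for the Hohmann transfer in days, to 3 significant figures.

t = 2790 days

In km: r₁ = 2.01 × 1.496×10^8 = 3.00696×10^8 km; r₂ = 10.3 × 1.496×10^8 = 1.54088×10^9 km.
The Hohmann ellipse has a_t = (r₁ + r₂)/2 = 9.20788×10^8 km.
Half the transfer-orbit period gives t = π√(a_t³/μ) = 2.410×10^8 s.
Converting: 2.410×10^8 s ÷ 86400 s/day = 2790 days.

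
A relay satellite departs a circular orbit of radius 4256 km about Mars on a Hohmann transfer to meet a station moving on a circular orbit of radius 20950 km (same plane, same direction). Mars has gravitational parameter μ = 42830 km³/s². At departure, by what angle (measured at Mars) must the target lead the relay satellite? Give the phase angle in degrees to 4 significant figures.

Semi-major axis of the transfer orbit: a_t = (4256 + 20950)/2 = 12603 km.
Transfer time t = π√(a_t³/μ) = 21477.6 s.
Target angular speed ω₂ = √(μ/r₂³) = 6.82493×10^-5 rad/s.
Angle swept by the target during transfer: ω₂·t = 1.46583 rad = 83.99°.
The relay satellite traverses 180° on the transfer ellipse, so the target must lead by 180° − 83.99° = 96.01°.

φ = 96.01°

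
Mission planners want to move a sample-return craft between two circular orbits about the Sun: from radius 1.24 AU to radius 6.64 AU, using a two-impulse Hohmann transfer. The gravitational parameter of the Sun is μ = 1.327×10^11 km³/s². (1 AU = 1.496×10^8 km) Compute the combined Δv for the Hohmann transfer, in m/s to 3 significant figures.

In km: r₁ = 1.24 × 1.496×10^8 = 1.85504×10^8 km; r₂ = 6.64 × 1.496×10^8 = 9.93344×10^8 km.
Semi-major axis of the transfer orbit: a_t = (1.85504×10^8 + 9.93344×10^8)/2 = 5.89424×10^8 km.
Circular speed at r₁: v₁ = √(μ/r₁) = √(1.327×10^11/1.85504×10^8) = 26.746 km/s.
On the transfer ellipse at r₁, v² = μ(2/r − 1/a) gives v_p = √[μ(2/r₁ − 1/a_t)] = 34.721 km/s.
First burn Δv₁ = |v_p − v₁| = 7.975 km/s.
At r₂, v₂ = √(μ/r₂) = 11.558 km/s.
Transfer-orbit speed at r₂: v_a = √[μ(2/r₂ − 1/a_t)] = 6.4841 km/s.
Second burn Δv₂ = |v₂ − v_a| = 5.074 km/s.
Δv = Δv₁ + Δv₂ = 7.975 + 5.074 = 13.05 km/s.

Δv = 13000 m/s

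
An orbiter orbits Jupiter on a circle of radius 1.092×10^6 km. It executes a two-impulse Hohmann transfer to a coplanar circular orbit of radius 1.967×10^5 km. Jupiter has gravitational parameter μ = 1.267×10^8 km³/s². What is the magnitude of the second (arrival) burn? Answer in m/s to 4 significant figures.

Δv₂ = 7660 m/s

The Hohmann ellipse has a_t = (r₁ + r₂)/2 = 6.4435×10^5 km.
Circular speed at r = 1.967×10^5 km: v_c = √(μ/r) = 25.38 km/s.
Vis-viva on the transfer ellipse at r = 1.967×10^5 km gives v_t = √[μ(2/r − 1/a_t)] = 33.04 km/s.
Δv₂ = |v_t − v_c| = |33.04 − 25.38| = 7.660 km/s.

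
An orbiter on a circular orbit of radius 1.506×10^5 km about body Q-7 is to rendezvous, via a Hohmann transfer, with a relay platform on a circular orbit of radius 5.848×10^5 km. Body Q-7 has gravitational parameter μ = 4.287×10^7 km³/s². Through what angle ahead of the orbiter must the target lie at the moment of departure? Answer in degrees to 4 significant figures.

φ = 90.26°

Semi-major axis of the transfer orbit: a_t = (1.506×10^5 + 5.848×10^5)/2 = 3.677×10^5 km.
The half-period of the transfer ellipse is t = π√(a_t³/μ) = 1.0698×10^5 s.
The target's mean motion on its circular orbit is ω₂ = √(μ/r₂³) = 1.4641×10^-5 rad/s.
Angle swept by the target during transfer: ω₂·t = 1.5663 rad = 89.74°.
Arrival is 180° from departure on the ellipse, so φ = 180° − 89.74° = 90.26°.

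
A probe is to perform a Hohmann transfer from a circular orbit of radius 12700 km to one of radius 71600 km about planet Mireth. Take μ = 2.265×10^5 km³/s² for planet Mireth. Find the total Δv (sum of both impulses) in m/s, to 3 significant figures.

Δv = 2080 m/s

Semi-major axis of the transfer orbit: a_t = (12700 + 71600)/2 = 42150 km.
At r₁ the circular-orbit speed is v₁ = √(μ/r₁) = 4.223 km/s.
Transfer-orbit speed at r₁ (vis-viva equation): v_p = √[μ(2/r₁ − 1/a_t)] = 5.504 km/s.
First burn Δv₁ = |v_p − v₁| = 1.281 km/s.
At r₂, v₂ = √(μ/r₂) = 1.7786 km/s.
Transfer-orbit speed at r₂: v_a = √[μ(2/r₂ − 1/a_t)] = 0.97629 km/s.
Second burn Δv₂ = |v₂ − v_a| = 0.8023 km/s.
Total Δv = Δv₁ + Δv₂ = 2.083 km/s.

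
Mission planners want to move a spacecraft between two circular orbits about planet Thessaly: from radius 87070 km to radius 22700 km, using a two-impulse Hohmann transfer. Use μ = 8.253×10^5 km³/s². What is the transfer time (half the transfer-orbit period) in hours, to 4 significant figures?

The Hohmann ellipse has a_t = (r₁ + r₂)/2 = 54885 km.
Half the transfer-orbit period gives t = π√(a_t³/μ) = 44470 s.
Converting: 44470 s ÷ 3600 s/hour = 12.35 hours.

t = 12.35 hours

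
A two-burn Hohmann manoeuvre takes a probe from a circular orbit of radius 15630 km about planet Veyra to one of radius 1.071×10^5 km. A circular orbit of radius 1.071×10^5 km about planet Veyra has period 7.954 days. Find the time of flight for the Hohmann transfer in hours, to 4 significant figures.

From Kepler's third law T² = 4π²r³/μ at r = 1.071×10^5 km, T = 7.954 days = 7.954 × 86400 s = 6.872256×10^5 s: μ = 4π²r³/T² = 1.02690×10^5 km³/s².
Semi-major axis of the transfer orbit: a_t = (15630 + 1.071×10^5)/2 = 61365 km.
Half the transfer-orbit period gives t = π√(a_t³/μ) = 1.4903×10^5 s.
Converting: 1.4903×10^5 s ÷ 3600 s/hour = 41.40 hours.

t = 41.40 hours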